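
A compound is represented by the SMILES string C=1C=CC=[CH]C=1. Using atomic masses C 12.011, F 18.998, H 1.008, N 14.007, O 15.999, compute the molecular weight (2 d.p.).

78.11 g/mol

First, the molecular formula is C6H6 (counting implicit H from valence).
  C: 6 × 12.011 = 72.066
  H: 6 × 1.008 = 6.048
Sum: 6×12.011 + 6×1.008 = 78.114 → 78.11 g/mol.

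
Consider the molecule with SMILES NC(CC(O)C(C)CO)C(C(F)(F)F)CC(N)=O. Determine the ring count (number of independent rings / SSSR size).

In SMILES, each pair of matching ring-closure digits denotes one ring-closing bond; the number of such bonds equals the number of independent rings.
Ring-closure bonds here: 0.

0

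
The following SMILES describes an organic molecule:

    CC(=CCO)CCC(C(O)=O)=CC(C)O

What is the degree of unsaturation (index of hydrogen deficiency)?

3

Degree of unsaturation = (number of rings) + (number of π bonds).
Ring closures in the SMILES: 0.
π bonds: 3 double bonds (each 1 DoU) → 3 DoU from unsaturation.
Total DoU = 0 + 3 = 3.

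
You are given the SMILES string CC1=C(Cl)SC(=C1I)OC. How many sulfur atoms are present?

Scan the SMILES for S atoms (remember two-letter symbols like Cl and Br are single atoms).
Sulfur count: 1.

1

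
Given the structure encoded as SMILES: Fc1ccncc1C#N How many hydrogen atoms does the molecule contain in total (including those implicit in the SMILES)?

3

Walk through each heavy atom and fill implicit hydrogens from standard valence (C 4, N 3, O 2, S 2, halogen 1); for lowercase aromatic atoms, an aromatic c carries 1 H when it has two neighbours and 0 H with three, and aromatic n carries 0 H:
  atom 1: F (halogen, monovalent) → 0 H
  atom 2: aromatic c, 3 neighbours → 0 H
  atom 3: aromatic c, 2 neighbours → 1 H
  atom 4: aromatic c, 2 neighbours → 1 H
  atom 5: aromatic n, 2 neighbours → 0 H
  atom 6: aromatic c, 2 neighbours → 1 H
  atom 7: aromatic c, 3 neighbours → 0 H
  atom 8: C, bond orders sum to 4 (valence 4) → 0 H
  atom 9: N, bond orders sum to 3 (valence 3) → 0 H
Total hydrogens: 3.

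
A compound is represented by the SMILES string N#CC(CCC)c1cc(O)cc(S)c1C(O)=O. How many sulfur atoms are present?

1

Scan the SMILES for S atoms (remember two-letter symbols like Cl and Br are single atoms).
Sulfur count: 1.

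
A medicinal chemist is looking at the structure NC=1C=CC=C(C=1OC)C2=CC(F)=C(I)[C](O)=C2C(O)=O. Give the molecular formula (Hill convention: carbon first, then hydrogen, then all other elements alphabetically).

C14H11FINO4

Walk through each heavy atom and fill implicit hydrogens from standard valence (C 4, N 3, O 2, S 2, halogen 1):
  atom 1: N, bond orders sum to 1 (valence 3) → 2 H
  atom 2: C, bond orders sum to 4 (valence 4) → 0 H
  atom 3: C, bond orders sum to 3 (valence 4) → 1 H
  atom 4: C, bond orders sum to 3 (valence 4) → 1 H
  atom 5: C, bond orders sum to 3 (valence 4) → 1 H
  atom 6: C, bond orders sum to 4 (valence 4) → 0 H
  atom 7: C, bond orders sum to 4 (valence 4) → 0 H
  atom 8: O, bond orders sum to 2 (valence 2) → 0 H
  atom 9: C, bond orders sum to 1 (valence 4) → 3 H
  atom 10: C, bond orders sum to 4 (valence 4) → 0 H
  atom 11: C, bond orders sum to 3 (valence 4) → 1 H
  atom 12: C, bond orders sum to 4 (valence 4) → 0 H
  atom 13: F (halogen, monovalent) → 0 H
  atom 14: C, bond orders sum to 4 (valence 4) → 0 H
  atom 15: I (halogen, monovalent) → 0 H
  atom 16: C with explicit H count 0
  atom 17: O, bond orders sum to 1 (valence 2) → 1 H
  atom 18: C, bond orders sum to 4 (valence 4) → 0 H
  atom 19: C, bond orders sum to 4 (valence 4) → 0 H
  atom 20: O, bond orders sum to 1 (valence 2) → 1 H
  atom 21: O, bond orders sum to 2 (valence 2) → 0 H
Totals → C:14, H:11, F:1, I:1, N:1, O:4.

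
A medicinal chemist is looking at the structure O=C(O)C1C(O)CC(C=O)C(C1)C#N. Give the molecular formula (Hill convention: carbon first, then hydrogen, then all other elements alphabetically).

Walk through each heavy atom and fill implicit hydrogens from standard valence (C 4, N 3, O 2, S 2, halogen 1):
  atom 1: O, bond orders sum to 2 (valence 2) → 0 H
  atom 2: C, bond orders sum to 4 (valence 4) → 0 H
  atom 3: O, bond orders sum to 1 (valence 2) → 1 H
  atom 4: C, bond orders sum to 3 (valence 4) → 1 H
  atom 5: C, bond orders sum to 3 (valence 4) → 1 H
  atom 6: O, bond orders sum to 1 (valence 2) → 1 H
  atom 7: C, bond orders sum to 2 (valence 4) → 2 H
  atom 8: C, bond orders sum to 3 (valence 4) → 1 H
  atom 9: C, bond orders sum to 3 (valence 4) → 1 H
  atom 10: O, bond orders sum to 2 (valence 2) → 0 H
  atom 11: C, bond orders sum to 3 (valence 4) → 1 H
  atom 12: C, bond orders sum to 2 (valence 4) → 2 H
  atom 13: C, bond orders sum to 4 (valence 4) → 0 H
  atom 14: N, bond orders sum to 3 (valence 3) → 0 H
Totals → C:9, H:11, N:1, O:4.
In Hill order: C9H11NO4.

C9H11NO4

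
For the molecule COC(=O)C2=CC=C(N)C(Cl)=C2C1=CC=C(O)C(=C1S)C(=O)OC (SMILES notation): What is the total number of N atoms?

Scan the SMILES for N atoms (remember two-letter symbols like Cl and Br are single atoms).
Nitrogen count: 1.

1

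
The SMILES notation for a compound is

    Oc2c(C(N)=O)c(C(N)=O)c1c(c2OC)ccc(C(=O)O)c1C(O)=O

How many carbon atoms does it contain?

Count every carbon token in the SMILES (each C, including those in ring-closure positions and inside branches).
Carbon count: 15.

15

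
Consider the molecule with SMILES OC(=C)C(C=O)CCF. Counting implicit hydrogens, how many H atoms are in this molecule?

Walk through each heavy atom and fill implicit hydrogens from standard valence (C 4, N 3, O 2, S 2, halogen 1):
  atom 1: O, bond orders sum to 1 (valence 2) → 1 H
  atom 2: C, bond orders sum to 4 (valence 4) → 0 H
  atom 3: C, bond orders sum to 2 (valence 4) → 2 H
  atom 4: C, bond orders sum to 3 (valence 4) → 1 H
  atom 5: C, bond orders sum to 3 (valence 4) → 1 H
  atom 6: O, bond orders sum to 2 (valence 2) → 0 H
  atom 7: C, bond orders sum to 2 (valence 4) → 2 H
  atom 8: C, bond orders sum to 2 (valence 4) → 2 H
  atom 9: F (halogen, monovalent) → 0 H
Total hydrogens: 9.

9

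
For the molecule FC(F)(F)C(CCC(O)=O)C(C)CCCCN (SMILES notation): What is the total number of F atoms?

Scan the SMILES for F atoms (remember two-letter symbols like Cl and Br are single atoms).
Fluorine count: 3.

3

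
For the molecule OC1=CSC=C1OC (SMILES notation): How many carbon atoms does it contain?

Count every carbon token in the SMILES (each C, including those in ring-closure positions and inside branches).
Carbon count: 5.

5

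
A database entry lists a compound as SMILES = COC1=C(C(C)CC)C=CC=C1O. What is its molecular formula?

Walk through each heavy atom and fill implicit hydrogens from standard valence (C 4, N 3, O 2, S 2, halogen 1):
  atom 1: C, bond orders sum to 1 (valence 4) → 3 H
  atom 2: O, bond orders sum to 2 (valence 2) → 0 H
  atom 3: C, bond orders sum to 4 (valence 4) → 0 H
  atom 4: C, bond orders sum to 4 (valence 4) → 0 H
  atom 5: C, bond orders sum to 3 (valence 4) → 1 H
  atom 6: C, bond orders sum to 1 (valence 4) → 3 H
  atom 7: C, bond orders sum to 2 (valence 4) → 2 H
  atom 8: C, bond orders sum to 1 (valence 4) → 3 H
  atom 9: C, bond orders sum to 3 (valence 4) → 1 H
  atom 10: C, bond orders sum to 3 (valence 4) → 1 H
  atom 11: C, bond orders sum to 3 (valence 4) → 1 H
  atom 12: C, bond orders sum to 4 (valence 4) → 0 H
  atom 13: O, bond orders sum to 1 (valence 2) → 1 H
Totals → C:11, H:16, O:2.

C11H16O2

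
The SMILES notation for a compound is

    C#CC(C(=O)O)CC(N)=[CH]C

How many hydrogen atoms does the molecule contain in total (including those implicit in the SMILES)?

11

Walk through each heavy atom and fill implicit hydrogens from standard valence (C 4, N 3, O 2, S 2, halogen 1):
  atom 1: C, bond orders sum to 3 (valence 4) → 1 H
  atom 2: C, bond orders sum to 4 (valence 4) → 0 H
  atom 3: C, bond orders sum to 3 (valence 4) → 1 H
  atom 4: C, bond orders sum to 4 (valence 4) → 0 H
  atom 5: O, bond orders sum to 2 (valence 2) → 0 H
  atom 6: O, bond orders sum to 1 (valence 2) → 1 H
  atom 7: C, bond orders sum to 2 (valence 4) → 2 H
  atom 8: C, bond orders sum to 4 (valence 4) → 0 H
  atom 9: N, bond orders sum to 1 (valence 3) → 2 H
  atom 10: C with explicit H count 1
  atom 11: C, bond orders sum to 1 (valence 4) → 3 H
Total hydrogens: 11.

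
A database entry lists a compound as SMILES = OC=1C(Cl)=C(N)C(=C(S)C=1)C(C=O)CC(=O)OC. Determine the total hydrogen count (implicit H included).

Walk through each heavy atom and fill implicit hydrogens from standard valence (C 4, N 3, O 2, S 2, halogen 1):
  atom 1: O, bond orders sum to 1 (valence 2) → 1 H
  atom 2: C, bond orders sum to 4 (valence 4) → 0 H
  atom 3: C, bond orders sum to 4 (valence 4) → 0 H
  atom 4: Cl (halogen, monovalent) → 0 H
  atom 5: C, bond orders sum to 4 (valence 4) → 0 H
  atom 6: N, bond orders sum to 1 (valence 3) → 2 H
  atom 7: C, bond orders sum to 4 (valence 4) → 0 H
  atom 8: C, bond orders sum to 4 (valence 4) → 0 H
  atom 9: S, bond orders sum to 1 (valence 2) → 1 H
  atom 10: C, bond orders sum to 3 (valence 4) → 1 H
  atom 11: C, bond orders sum to 3 (valence 4) → 1 H
  atom 12: C, bond orders sum to 3 (valence 4) → 1 H
  atom 13: O, bond orders sum to 2 (valence 2) → 0 H
  atom 14: C, bond orders sum to 2 (valence 4) → 2 H
  atom 15: C, bond orders sum to 4 (valence 4) → 0 H
  atom 16: O, bond orders sum to 2 (valence 2) → 0 H
  atom 17: O, bond orders sum to 2 (valence 2) → 0 H
  atom 18: C, bond orders sum to 1 (valence 4) → 3 H
Total hydrogens: 12.

12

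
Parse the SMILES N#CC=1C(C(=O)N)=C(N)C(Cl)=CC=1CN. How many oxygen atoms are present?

1

Scan the SMILES for O atoms (remember two-letter symbols like Cl and Br are single atoms).
Oxygen count: 1.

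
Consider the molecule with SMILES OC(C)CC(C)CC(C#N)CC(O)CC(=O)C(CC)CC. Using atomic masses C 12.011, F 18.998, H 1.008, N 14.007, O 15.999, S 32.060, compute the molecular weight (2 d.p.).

297.44 g/mol

First, the molecular formula is C17H31NO3 (counting implicit H from valence).
  C: 17 × 12.011 = 204.187
  H: 31 × 1.008 = 31.248
  N: 1 × 14.007 = 14.007
  O: 3 × 15.999 = 47.997
Sum: 17×12.011 + 31×1.008 + 1×14.007 + 3×15.999 = 297.439 → 297.44 g/mol.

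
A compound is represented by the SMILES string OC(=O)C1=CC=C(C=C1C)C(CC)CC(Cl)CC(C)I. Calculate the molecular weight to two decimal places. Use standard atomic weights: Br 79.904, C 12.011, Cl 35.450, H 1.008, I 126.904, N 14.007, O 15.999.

408.70 g/mol

First, the molecular formula is C16H22ClIO2 (counting implicit H from valence).
  C: 16 × 12.011 = 192.176
  Cl: 1 × 35.450 = 35.450
  H: 22 × 1.008 = 22.176
  I: 1 × 126.904 = 126.904
  O: 2 × 15.999 = 31.998
Sum: 16×12.011 + 1×35.450 + 22×1.008 + 1×126.904 + 2×15.999 = 408.704 → 408.70 g/mol.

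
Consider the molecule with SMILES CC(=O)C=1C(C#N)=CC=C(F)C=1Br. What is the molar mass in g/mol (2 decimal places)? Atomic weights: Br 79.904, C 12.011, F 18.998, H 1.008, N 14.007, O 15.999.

First, the molecular formula is C9H5BrFNO (counting implicit H from valence).
  Br: 1 × 79.904 = 79.904
  C: 9 × 12.011 = 108.099
  F: 1 × 18.998 = 18.998
  H: 5 × 1.008 = 5.040
  N: 1 × 14.007 = 14.007
  O: 1 × 15.999 = 15.999
Sum: 1×79.904 + 9×12.011 + 1×18.998 + 5×1.008 + 1×14.007 + 1×15.999 = 242.047 → 242.05 g/mol.

242.05 g/mol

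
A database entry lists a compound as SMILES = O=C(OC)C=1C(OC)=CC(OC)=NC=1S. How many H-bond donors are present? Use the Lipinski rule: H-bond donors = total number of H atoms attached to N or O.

0

Donors: find every N or O and count the H atoms it carries.
  atom 1 (O): bond orders sum to 2 → 0 H
  atom 3 (O): bond orders sum to 2 → 0 H
  atom 7 (O): bond orders sum to 2 → 0 H
  atom 11 (O): bond orders sum to 2 → 0 H
  atom 13 (N): bond orders sum to 3 → 0 H
Lipinski HBD = 0.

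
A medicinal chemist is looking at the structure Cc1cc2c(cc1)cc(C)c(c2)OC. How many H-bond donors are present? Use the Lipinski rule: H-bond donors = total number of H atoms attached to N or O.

Donors: find every N or O and count the H atoms it carries.
  atom 13 (O): bond orders sum to 2 → 0 H
Lipinski HBD = 0.

0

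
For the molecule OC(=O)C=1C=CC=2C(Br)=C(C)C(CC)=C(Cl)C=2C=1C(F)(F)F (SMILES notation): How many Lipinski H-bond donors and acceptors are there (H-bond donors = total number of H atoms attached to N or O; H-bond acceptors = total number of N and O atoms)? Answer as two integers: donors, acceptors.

1, 2

Donors: find every N or O and count the H atoms it carries.
  atom 1 (O): bond orders sum to 1 → 1 H
  atom 3 (O): bond orders sum to 2 → 0 H
Lipinski HBD = 1.
Acceptors: N atoms = 0, O atoms = 2 → HBA = 2.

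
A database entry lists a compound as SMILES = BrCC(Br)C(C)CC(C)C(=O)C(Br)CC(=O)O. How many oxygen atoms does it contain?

Scan the SMILES for O atoms (remember two-letter symbols like Cl and Br are single atoms).
Oxygen count: 3.

3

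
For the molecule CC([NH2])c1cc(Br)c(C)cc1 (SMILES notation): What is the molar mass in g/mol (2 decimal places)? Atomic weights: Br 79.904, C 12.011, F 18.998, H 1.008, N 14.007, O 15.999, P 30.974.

First, the molecular formula is C9H12BrN (counting implicit H from valence).
  Br: 1 × 79.904 = 79.904
  C: 9 × 12.011 = 108.099
  H: 12 × 1.008 = 12.096
  N: 1 × 14.007 = 14.007
Sum: 1×79.904 + 9×12.011 + 12×1.008 + 1×14.007 = 214.106 → 214.11 g/mol.

214.11 g/mol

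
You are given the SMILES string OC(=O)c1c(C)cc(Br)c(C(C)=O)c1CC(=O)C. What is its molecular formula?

Walk through each heavy atom and fill implicit hydrogens from standard valence (C 4, N 3, O 2, S 2, halogen 1); for lowercase aromatic atoms, an aromatic c carries 1 H when it has two neighbours and 0 H with three, and aromatic n carries 0 H:
  atom 1: O, bond orders sum to 1 (valence 2) → 1 H
  atom 2: C, bond orders sum to 4 (valence 4) → 0 H
  atom 3: O, bond orders sum to 2 (valence 2) → 0 H
  atom 4: aromatic c, 3 neighbours → 0 H
  atom 5: aromatic c, 3 neighbours → 0 H
  atom 6: C, bond orders sum to 1 (valence 4) → 3 H
  atom 7: aromatic c, 2 neighbours → 1 H
  atom 8: aromatic c, 3 neighbours → 0 H
  atom 9: Br (halogen, monovalent) → 0 H
  atom 10: aromatic c, 3 neighbours → 0 H
  atom 11: C, bond orders sum to 4 (valence 4) → 0 H
  atom 12: C, bond orders sum to 1 (valence 4) → 3 H
  atom 13: O, bond orders sum to 2 (valence 2) → 0 H
  atom 14: aromatic c, 3 neighbours → 0 H
  atom 15: C, bond orders sum to 2 (valence 4) → 2 H
  atom 16: C, bond orders sum to 4 (valence 4) → 0 H
  atom 17: O, bond orders sum to 2 (valence 2) → 0 H
  atom 18: C, bond orders sum to 1 (valence 4) → 3 H
Totals → C:13, H:13, Br:1, O:4.
In Hill order: C13H13BrO4.

C13H13BrO4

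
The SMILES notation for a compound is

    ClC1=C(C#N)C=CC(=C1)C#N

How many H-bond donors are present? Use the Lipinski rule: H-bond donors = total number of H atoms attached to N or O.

0

Donors: find every N or O and count the H atoms it carries.
  atom 5 (N): bond orders sum to 3 → 0 H
  atom 11 (N): bond orders sum to 3 → 0 H
Lipinski HBD = 0.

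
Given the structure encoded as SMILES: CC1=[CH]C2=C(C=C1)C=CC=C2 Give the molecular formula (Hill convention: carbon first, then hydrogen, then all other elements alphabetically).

Walk through each heavy atom and fill implicit hydrogens from standard valence (C 4, N 3, O 2, S 2, halogen 1):
  atom 1: C, bond orders sum to 1 (valence 4) → 3 H
  atom 2: C, bond orders sum to 4 (valence 4) → 0 H
  atom 3: C with explicit H count 1
  atom 4: C, bond orders sum to 4 (valence 4) → 0 H
  atom 5: C, bond orders sum to 4 (valence 4) → 0 H
  atom 6: C, bond orders sum to 3 (valence 4) → 1 H
  atom 7: C, bond orders sum to 3 (valence 4) → 1 H
  atom 8: C, bond orders sum to 3 (valence 4) → 1 H
  atom 9: C, bond orders sum to 3 (valence 4) → 1 H
  atom 10: C, bond orders sum to 3 (valence 4) → 1 H
  atom 11: C, bond orders sum to 3 (valence 4) → 1 H
Totals → C:11, H:10.
In Hill order: C11H10.

C11H10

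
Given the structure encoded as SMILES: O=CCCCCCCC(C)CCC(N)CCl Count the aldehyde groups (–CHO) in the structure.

The aldehyde motif appears at heavy-atom position 2 in the SMILES.
Other groups present: 1 primary amine.
Aldehyde count: 1.

1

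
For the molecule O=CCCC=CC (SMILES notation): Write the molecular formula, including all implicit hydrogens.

C6H10O

Walk through each heavy atom and fill implicit hydrogens from standard valence (C 4, N 3, O 2, S 2, halogen 1):
  atom 1: O, bond orders sum to 2 (valence 2) → 0 H
  atom 2: C, bond orders sum to 3 (valence 4) → 1 H
  atom 3: C, bond orders sum to 2 (valence 4) → 2 H
  atom 4: C, bond orders sum to 2 (valence 4) → 2 H
  atom 5: C, bond orders sum to 3 (valence 4) → 1 H
  atom 6: C, bond orders sum to 3 (valence 4) → 1 H
  atom 7: C, bond orders sum to 1 (valence 4) → 3 H
Totals → C:6, H:10, O:1.
In Hill order: C6H10O.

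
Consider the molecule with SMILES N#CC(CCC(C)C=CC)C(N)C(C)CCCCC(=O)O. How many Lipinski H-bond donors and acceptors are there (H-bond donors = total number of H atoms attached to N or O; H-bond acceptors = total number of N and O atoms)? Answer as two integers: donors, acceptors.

Donors: find every N or O and count the H atoms it carries.
  atom 1 (N): bond orders sum to 3 → 0 H
  atom 12 (N): bond orders sum to 1 → 2 H
  atom 20 (O): bond orders sum to 2 → 0 H
  atom 21 (O): bond orders sum to 1 → 1 H
Lipinski HBD = 3.
Acceptors: N atoms = 2, O atoms = 2 → HBA = 4.

3, 4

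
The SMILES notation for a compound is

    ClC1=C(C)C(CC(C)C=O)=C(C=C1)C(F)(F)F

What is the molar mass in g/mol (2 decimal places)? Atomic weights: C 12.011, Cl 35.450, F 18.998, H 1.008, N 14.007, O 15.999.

264.67 g/mol

First, the molecular formula is C12H12ClF3O (counting implicit H from valence).
  C: 12 × 12.011 = 144.132
  Cl: 1 × 35.450 = 35.450
  F: 3 × 18.998 = 56.994
  H: 12 × 1.008 = 12.096
  O: 1 × 15.999 = 15.999
Sum: 12×12.011 + 1×35.450 + 3×18.998 + 12×1.008 + 1×15.999 = 264.671 → 264.67 g/mol.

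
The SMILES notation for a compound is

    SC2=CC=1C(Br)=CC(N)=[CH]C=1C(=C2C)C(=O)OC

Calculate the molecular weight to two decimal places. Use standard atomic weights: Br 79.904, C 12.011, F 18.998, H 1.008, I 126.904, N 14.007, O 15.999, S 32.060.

326.21 g/mol

First, the molecular formula is C13H12BrNO2S (counting implicit H from valence).
  Br: 1 × 79.904 = 79.904
  C: 13 × 12.011 = 156.143
  H: 12 × 1.008 = 12.096
  N: 1 × 14.007 = 14.007
  O: 2 × 15.999 = 31.998
  S: 1 × 32.060 = 32.060
Sum: 1×79.904 + 13×12.011 + 12×1.008 + 1×14.007 + 2×15.999 + 1×32.060 = 326.208 → 326.21 g/mol.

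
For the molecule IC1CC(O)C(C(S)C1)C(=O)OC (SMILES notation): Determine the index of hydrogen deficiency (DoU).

Degree of unsaturation = (number of rings) + (number of π bonds).
Ring closures in the SMILES: 1.
π bonds: 1 double bond (each 1 DoU) → 1 DoU from unsaturation.
Total DoU = 1 + 1 = 2.

2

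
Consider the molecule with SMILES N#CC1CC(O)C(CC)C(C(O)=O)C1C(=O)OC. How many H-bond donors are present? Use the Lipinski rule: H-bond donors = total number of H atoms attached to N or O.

2

Donors: find every N or O and count the H atoms it carries.
  atom 1 (N): bond orders sum to 3 → 0 H
  atom 6 (O): bond orders sum to 1 → 1 H
  atom 12 (O): bond orders sum to 1 → 1 H
  atom 13 (O): bond orders sum to 2 → 0 H
  atom 16 (O): bond orders sum to 2 → 0 H
  atom 17 (O): bond orders sum to 2 → 0 H
Lipinski HBD = 2.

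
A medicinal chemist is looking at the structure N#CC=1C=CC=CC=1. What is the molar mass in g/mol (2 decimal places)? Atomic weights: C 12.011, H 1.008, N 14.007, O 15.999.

First, the molecular formula is C7H5N (counting implicit H from valence).
  C: 7 × 12.011 = 84.077
  H: 5 × 1.008 = 5.040
  N: 1 × 14.007 = 14.007
Sum: 7×12.011 + 5×1.008 + 1×14.007 = 103.124 → 103.12 g/mol.

103.12 g/mol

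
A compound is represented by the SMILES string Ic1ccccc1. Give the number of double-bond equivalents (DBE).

Molecular formula: C6H5I.
DoU = (2C + 2 + N − H − X) / 2, where X is the halogen count and O/S are ignored.
    = (2·6 + 2 + 0 − 5 − 1) / 2 = 8 / 2 = 4.

4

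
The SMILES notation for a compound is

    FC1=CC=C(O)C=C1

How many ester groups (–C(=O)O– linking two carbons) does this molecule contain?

Scan the SMILES for the ester motif — none present.
Groups that are present: 1 hydroxyl.

0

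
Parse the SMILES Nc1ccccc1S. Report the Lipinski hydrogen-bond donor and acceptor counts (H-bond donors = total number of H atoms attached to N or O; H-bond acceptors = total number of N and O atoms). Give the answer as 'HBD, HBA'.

Donors: find every N or O and count the H atoms it carries.
  atom 1 (N): bond orders sum to 1 → 2 H
Lipinski HBD = 2.
Acceptors: N atoms = 1, O atoms = 0 → HBA = 1.

2, 1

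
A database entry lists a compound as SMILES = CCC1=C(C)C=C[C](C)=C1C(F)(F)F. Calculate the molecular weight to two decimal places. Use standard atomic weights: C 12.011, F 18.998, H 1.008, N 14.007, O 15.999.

202.22 g/mol

First, the molecular formula is C11H13F3 (counting implicit H from valence).
  C: 11 × 12.011 = 132.121
  F: 3 × 18.998 = 56.994
  H: 13 × 1.008 = 13.104
Sum: 11×12.011 + 3×18.998 + 13×1.008 = 202.219 → 202.22 g/mol.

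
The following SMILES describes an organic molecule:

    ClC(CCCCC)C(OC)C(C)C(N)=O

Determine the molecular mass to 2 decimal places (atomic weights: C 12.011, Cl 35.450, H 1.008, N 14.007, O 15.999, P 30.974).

235.75 g/mol

First, the molecular formula is C11H22ClNO2 (counting implicit H from valence).
  C: 11 × 12.011 = 132.121
  Cl: 1 × 35.450 = 35.450
  H: 22 × 1.008 = 22.176
  N: 1 × 14.007 = 14.007
  O: 2 × 15.999 = 31.998
Sum: 11×12.011 + 1×35.450 + 22×1.008 + 1×14.007 + 2×15.999 = 235.752 → 235.75 g/mol.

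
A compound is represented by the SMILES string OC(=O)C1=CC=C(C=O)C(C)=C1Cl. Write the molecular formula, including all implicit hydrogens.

Walk through each heavy atom and fill implicit hydrogens from standard valence (C 4, N 3, O 2, S 2, halogen 1):
  atom 1: O, bond orders sum to 1 (valence 2) → 1 H
  atom 2: C, bond orders sum to 4 (valence 4) → 0 H
  atom 3: O, bond orders sum to 2 (valence 2) → 0 H
  atom 4: C, bond orders sum to 4 (valence 4) → 0 H
  atom 5: C, bond orders sum to 3 (valence 4) → 1 H
  atom 6: C, bond orders sum to 3 (valence 4) → 1 H
  atom 7: C, bond orders sum to 4 (valence 4) → 0 H
  atom 8: C, bond orders sum to 3 (valence 4) → 1 H
  atom 9: O, bond orders sum to 2 (valence 2) → 0 H
  atom 10: C, bond orders sum to 4 (valence 4) → 0 H
  atom 11: C, bond orders sum to 1 (valence 4) → 3 H
  atom 12: C, bond orders sum to 4 (valence 4) → 0 H
  atom 13: Cl (halogen, monovalent) → 0 H
Totals → C:9, H:7, Cl:1, O:3.
In Hill order: C9H7ClO3.

C9H7ClO3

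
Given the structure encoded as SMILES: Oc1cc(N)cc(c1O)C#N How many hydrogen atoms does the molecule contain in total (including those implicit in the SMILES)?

Walk through each heavy atom and fill implicit hydrogens from standard valence (C 4, N 3, O 2, S 2, halogen 1); for lowercase aromatic atoms, an aromatic c carries 1 H when it has two neighbours and 0 H with three, and aromatic n carries 0 H:
  atom 1: O, bond orders sum to 1 (valence 2) → 1 H
  atom 2: aromatic c, 3 neighbours → 0 H
  atom 3: aromatic c, 2 neighbours → 1 H
  atom 4: aromatic c, 3 neighbours → 0 H
  atom 5: N, bond orders sum to 1 (valence 3) → 2 H
  atom 6: aromatic c, 2 neighbours → 1 H
  atom 7: aromatic c, 3 neighbours → 0 H
  atom 8: aromatic c, 3 neighbours → 0 H
  atom 9: O, bond orders sum to 1 (valence 2) → 1 H
  atom 10: C, bond orders sum to 4 (valence 4) → 0 H
  atom 11: N, bond orders sum to 3 (valence 3) → 0 H
Total hydrogens: 6.

6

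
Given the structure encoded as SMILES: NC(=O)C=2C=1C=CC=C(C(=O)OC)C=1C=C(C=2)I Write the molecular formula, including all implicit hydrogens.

C13H10INO3

Walk through each heavy atom and fill implicit hydrogens from standard valence (C 4, N 3, O 2, S 2, halogen 1):
  atom 1: N, bond orders sum to 1 (valence 3) → 2 H
  atom 2: C, bond orders sum to 4 (valence 4) → 0 H
  atom 3: O, bond orders sum to 2 (valence 2) → 0 H
  atom 4: C, bond orders sum to 4 (valence 4) → 0 H
  atom 5: C, bond orders sum to 4 (valence 4) → 0 H
  atom 6: C, bond orders sum to 3 (valence 4) → 1 H
  atom 7: C, bond orders sum to 3 (valence 4) → 1 H
  atom 8: C, bond orders sum to 3 (valence 4) → 1 H
  atom 9: C, bond orders sum to 4 (valence 4) → 0 H
  atom 10: C, bond orders sum to 4 (valence 4) → 0 H
  atom 11: O, bond orders sum to 2 (valence 2) → 0 H
  atom 12: O, bond orders sum to 2 (valence 2) → 0 H
  atom 13: C, bond orders sum to 1 (valence 4) → 3 H
  atom 14: C, bond orders sum to 4 (valence 4) → 0 H
  atom 15: C, bond orders sum to 3 (valence 4) → 1 H
  atom 16: C, bond orders sum to 4 (valence 4) → 0 H
  atom 17: C, bond orders sum to 3 (valence 4) → 1 H
  atom 18: I (halogen, monovalent) → 0 H
Totals → C:13, H:10, I:1, N:1, O:3.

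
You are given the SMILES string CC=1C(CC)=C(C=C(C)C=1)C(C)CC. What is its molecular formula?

C14H22

Walk through each heavy atom and fill implicit hydrogens from standard valence (C 4, N 3, O 2, S 2, halogen 1):
  atom 1: C, bond orders sum to 1 (valence 4) → 3 H
  atom 2: C, bond orders sum to 4 (valence 4) → 0 H
  atom 3: C, bond orders sum to 4 (valence 4) → 0 H
  atom 4: C, bond orders sum to 2 (valence 4) → 2 H
  atom 5: C, bond orders sum to 1 (valence 4) → 3 H
  atom 6: C, bond orders sum to 4 (valence 4) → 0 H
  atom 7: C, bond orders sum to 3 (valence 4) → 1 H
  atom 8: C, bond orders sum to 4 (valence 4) → 0 H
  atom 9: C, bond orders sum to 1 (valence 4) → 3 H
  atom 10: C, bond orders sum to 3 (valence 4) → 1 H
  atom 11: C, bond orders sum to 3 (valence 4) → 1 H
  atom 12: C, bond orders sum to 1 (valence 4) → 3 H
  atom 13: C, bond orders sum to 2 (valence 4) → 2 H
  atom 14: C, bond orders sum to 1 (valence 4) → 3 H
Totals → C:14, H:22.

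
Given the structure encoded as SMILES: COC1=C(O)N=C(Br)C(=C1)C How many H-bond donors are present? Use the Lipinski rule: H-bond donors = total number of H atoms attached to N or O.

Donors: find every N or O and count the H atoms it carries.
  atom 2 (O): bond orders sum to 2 → 0 H
  atom 5 (O): bond orders sum to 1 → 1 H
  atom 6 (N): bond orders sum to 3 → 0 H
Lipinski HBD = 1.

1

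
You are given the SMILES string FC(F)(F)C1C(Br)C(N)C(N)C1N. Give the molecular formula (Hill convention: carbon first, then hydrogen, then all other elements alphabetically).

Walk through each heavy atom and fill implicit hydrogens from standard valence (C 4, N 3, O 2, S 2, halogen 1):
  atom 1: F (halogen, monovalent) → 0 H
  atom 2: C, bond orders sum to 4 (valence 4) → 0 H
  atom 3: F (halogen, monovalent) → 0 H
  atom 4: F (halogen, monovalent) → 0 H
  atom 5: C, bond orders sum to 3 (valence 4) → 1 H
  atom 6: C, bond orders sum to 3 (valence 4) → 1 H
  atom 7: Br (halogen, monovalent) → 0 H
  atom 8: C, bond orders sum to 3 (valence 4) → 1 H
  atom 9: N, bond orders sum to 1 (valence 3) → 2 H
  atom 10: C, bond orders sum to 3 (valence 4) → 1 H
  atom 11: N, bond orders sum to 1 (valence 3) → 2 H
  atom 12: C, bond orders sum to 3 (valence 4) → 1 H
  atom 13: N, bond orders sum to 1 (valence 3) → 2 H
Totals → C:6, H:11, Br:1, F:3, N:3.

C6H11BrF3N3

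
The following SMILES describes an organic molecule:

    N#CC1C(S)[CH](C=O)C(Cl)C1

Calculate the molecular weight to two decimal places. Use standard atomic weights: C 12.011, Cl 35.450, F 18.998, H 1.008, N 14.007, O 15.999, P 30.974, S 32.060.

First, the molecular formula is C7H8ClNOS (counting implicit H from valence).
  C: 7 × 12.011 = 84.077
  Cl: 1 × 35.450 = 35.450
  H: 8 × 1.008 = 8.064
  N: 1 × 14.007 = 14.007
  O: 1 × 15.999 = 15.999
  S: 1 × 32.060 = 32.060
Sum: 7×12.011 + 1×35.450 + 8×1.008 + 1×14.007 + 1×15.999 + 1×32.060 = 189.657 → 189.66 g/mol.

189.66 g/mol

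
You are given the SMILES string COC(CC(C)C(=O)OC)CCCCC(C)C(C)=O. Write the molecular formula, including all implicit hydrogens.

Walk through each heavy atom and fill implicit hydrogens from standard valence (C 4, N 3, O 2, S 2, halogen 1):
  atom 1: C, bond orders sum to 1 (valence 4) → 3 H
  atom 2: O, bond orders sum to 2 (valence 2) → 0 H
  atom 3: C, bond orders sum to 3 (valence 4) → 1 H
  atom 4: C, bond orders sum to 2 (valence 4) → 2 H
  atom 5: C, bond orders sum to 3 (valence 4) → 1 H
  atom 6: C, bond orders sum to 1 (valence 4) → 3 H
  atom 7: C, bond orders sum to 4 (valence 4) → 0 H
  atom 8: O, bond orders sum to 2 (valence 2) → 0 H
  atom 9: O, bond orders sum to 2 (valence 2) → 0 H
  atom 10: C, bond orders sum to 1 (valence 4) → 3 H
  atom 11: C, bond orders sum to 2 (valence 4) → 2 H
  atom 12: C, bond orders sum to 2 (valence 4) → 2 H
  atom 13: C, bond orders sum to 2 (valence 4) → 2 H
  atom 14: C, bond orders sum to 2 (valence 4) → 2 H
  atom 15: C, bond orders sum to 3 (valence 4) → 1 H
  atom 16: C, bond orders sum to 1 (valence 4) → 3 H
  atom 17: C, bond orders sum to 4 (valence 4) → 0 H
  atom 18: C, bond orders sum to 1 (valence 4) → 3 H
  atom 19: O, bond orders sum to 2 (valence 2) → 0 H
Totals → C:15, H:28, O:4.

C15H28O4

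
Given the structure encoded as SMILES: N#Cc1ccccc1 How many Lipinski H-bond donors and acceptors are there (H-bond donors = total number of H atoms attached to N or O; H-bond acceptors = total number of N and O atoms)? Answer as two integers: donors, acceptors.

Donors: find every N or O and count the H atoms it carries.
  atom 1 (N): bond orders sum to 3 → 0 H
Lipinski HBD = 0.
Acceptors: N atoms = 1, O atoms = 0 → HBA = 1.

0, 1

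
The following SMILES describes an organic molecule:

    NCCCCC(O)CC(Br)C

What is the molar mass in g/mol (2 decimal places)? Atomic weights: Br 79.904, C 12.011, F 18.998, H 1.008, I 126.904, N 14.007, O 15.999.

224.14 g/mol

First, the molecular formula is C8H18BrNO (counting implicit H from valence).
  Br: 1 × 79.904 = 79.904
  C: 8 × 12.011 = 96.088
  H: 18 × 1.008 = 18.144
  N: 1 × 14.007 = 14.007
  O: 1 × 15.999 = 15.999
Sum: 1×79.904 + 8×12.011 + 18×1.008 + 1×14.007 + 1×15.999 = 224.142 → 224.14 g/mol.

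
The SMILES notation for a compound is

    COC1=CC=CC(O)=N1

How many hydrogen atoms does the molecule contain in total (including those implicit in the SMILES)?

7

Walk through each heavy atom and fill implicit hydrogens from standard valence (C 4, N 3, O 2, S 2, halogen 1):
  atom 1: C, bond orders sum to 1 (valence 4) → 3 H
  atom 2: O, bond orders sum to 2 (valence 2) → 0 H
  atom 3: C, bond orders sum to 4 (valence 4) → 0 H
  atom 4: C, bond orders sum to 3 (valence 4) → 1 H
  atom 5: C, bond orders sum to 3 (valence 4) → 1 H
  atom 6: C, bond orders sum to 3 (valence 4) → 1 H
  atom 7: C, bond orders sum to 4 (valence 4) → 0 H
  atom 8: O, bond orders sum to 1 (valence 2) → 1 H
  atom 9: N, bond orders sum to 3 (valence 3) → 0 H
Total hydrogens: 7.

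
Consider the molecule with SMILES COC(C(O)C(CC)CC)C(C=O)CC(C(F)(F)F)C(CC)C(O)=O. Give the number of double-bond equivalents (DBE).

2

Molecular formula: C17H29F3O5.
DoU = (2C + 2 + N − H − X) / 2, where X is the halogen count and O/S are ignored.
    = (2·17 + 2 + 0 − 29 − 3) / 2 = 4 / 2 = 2.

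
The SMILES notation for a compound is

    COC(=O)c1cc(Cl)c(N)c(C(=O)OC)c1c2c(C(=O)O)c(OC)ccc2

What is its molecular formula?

Walk through each heavy atom and fill implicit hydrogens from standard valence (C 4, N 3, O 2, S 2, halogen 1); for lowercase aromatic atoms, an aromatic c carries 1 H when it has two neighbours and 0 H with three, and aromatic n carries 0 H:
  atom 1: C, bond orders sum to 1 (valence 4) → 3 H
  atom 2: O, bond orders sum to 2 (valence 2) → 0 H
  atom 3: C, bond orders sum to 4 (valence 4) → 0 H
  atom 4: O, bond orders sum to 2 (valence 2) → 0 H
  atom 5: aromatic c, 3 neighbours → 0 H
  atom 6: aromatic c, 2 neighbours → 1 H
  atom 7: aromatic c, 3 neighbours → 0 H
  atom 8: Cl (halogen, monovalent) → 0 H
  atom 9: aromatic c, 3 neighbours → 0 H
  atom 10: N, bond orders sum to 1 (valence 3) → 2 H
  atom 11: aromatic c, 3 neighbours → 0 H
  atom 12: C, bond orders sum to 4 (valence 4) → 0 H
  atom 13: O, bond orders sum to 2 (valence 2) → 0 H
  atom 14: O, bond orders sum to 2 (valence 2) → 0 H
  atom 15: C, bond orders sum to 1 (valence 4) → 3 H
  atom 16: aromatic c, 3 neighbours → 0 H
  atom 17: aromatic c, 3 neighbours → 0 H
  atom 18: aromatic c, 3 neighbours → 0 H
  atom 19: C, bond orders sum to 4 (valence 4) → 0 H
  atom 20: O, bond orders sum to 2 (valence 2) → 0 H
  atom 21: O, bond orders sum to 1 (valence 2) → 1 H
  atom 22: aromatic c, 3 neighbours → 0 H
  atom 23: O, bond orders sum to 2 (valence 2) → 0 H
  atom 24: C, bond orders sum to 1 (valence 4) → 3 H
  atom 25: aromatic c, 2 neighbours → 1 H
  atom 26: aromatic c, 2 neighbours → 1 H
  atom 27: aromatic c, 2 neighbours → 1 H
Totals → C:18, H:16, Cl:1, N:1, O:7.
In Hill order: C18H16ClNO7.

C18H16ClNO7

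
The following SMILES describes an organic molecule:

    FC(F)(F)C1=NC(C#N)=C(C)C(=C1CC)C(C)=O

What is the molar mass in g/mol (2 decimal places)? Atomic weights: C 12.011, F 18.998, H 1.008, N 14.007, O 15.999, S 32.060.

First, the molecular formula is C12H11F3N2O (counting implicit H from valence).
  C: 12 × 12.011 = 144.132
  F: 3 × 18.998 = 56.994
  H: 11 × 1.008 = 11.088
  N: 2 × 14.007 = 28.014
  O: 1 × 15.999 = 15.999
Sum: 12×12.011 + 3×18.998 + 11×1.008 + 2×14.007 + 1×15.999 = 256.227 → 256.23 g/mol.

256.23 g/mol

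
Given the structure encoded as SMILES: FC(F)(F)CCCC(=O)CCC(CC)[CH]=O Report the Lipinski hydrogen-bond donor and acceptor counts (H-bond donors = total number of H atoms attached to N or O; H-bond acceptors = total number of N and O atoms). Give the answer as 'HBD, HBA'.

Donors: find every N or O and count the H atoms it carries.
  atom 9 (O): bond orders sum to 2 → 0 H
  atom 16 (O): bond orders sum to 2 → 0 H
Lipinski HBD = 0.
Acceptors: N atoms = 0, O atoms = 2 → HBA = 2.

0, 2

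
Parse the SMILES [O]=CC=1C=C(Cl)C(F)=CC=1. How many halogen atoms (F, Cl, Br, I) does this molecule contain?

Halogen atoms appear at heavy-atom positions 6, 8 (1×Cl, 1×F).
Other groups present: 1 aldehyde.
Halogen count: 2.

2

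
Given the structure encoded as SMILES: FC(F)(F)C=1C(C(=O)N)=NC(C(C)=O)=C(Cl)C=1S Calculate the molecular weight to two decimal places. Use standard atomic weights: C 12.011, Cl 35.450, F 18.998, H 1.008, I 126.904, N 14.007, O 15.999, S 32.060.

298.66 g/mol

First, the molecular formula is C9H6ClF3N2O2S (counting implicit H from valence).
  C: 9 × 12.011 = 108.099
  Cl: 1 × 35.450 = 35.450
  F: 3 × 18.998 = 56.994
  H: 6 × 1.008 = 6.048
  N: 2 × 14.007 = 28.014
  O: 2 × 15.999 = 31.998
  S: 1 × 32.060 = 32.060
Sum: 9×12.011 + 1×35.450 + 3×18.998 + 6×1.008 + 2×14.007 + 2×15.999 + 1×32.060 = 298.663 → 298.66 g/mol.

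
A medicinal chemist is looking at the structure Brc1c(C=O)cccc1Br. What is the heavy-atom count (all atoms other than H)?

10

Every atom symbol written in the SMILES (organic subset) is one heavy atom; implicit H are not written.
Heavy atoms by element → Br:2, C:7, O:1.
Total: 10.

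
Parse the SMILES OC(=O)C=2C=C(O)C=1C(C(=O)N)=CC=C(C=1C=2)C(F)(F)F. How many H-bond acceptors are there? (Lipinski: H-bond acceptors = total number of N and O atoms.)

5

N atoms: 1; O atoms: 4.
Lipinski HBA = 1 + 4 = 5.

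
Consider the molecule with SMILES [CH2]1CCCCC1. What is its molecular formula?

Walk through each heavy atom and fill implicit hydrogens from standard valence (C 4, N 3, O 2, S 2, halogen 1):
  atom 1: C with explicit H count 2
  atom 2: C, bond orders sum to 2 (valence 4) → 2 H
  atom 3: C, bond orders sum to 2 (valence 4) → 2 H
  atom 4: C, bond orders sum to 2 (valence 4) → 2 H
  atom 5: C, bond orders sum to 2 (valence 4) → 2 H
  atom 6: C, bond orders sum to 2 (valence 4) → 2 H
Totals → C:6, H:12.
In Hill order: C6H12.

C6H12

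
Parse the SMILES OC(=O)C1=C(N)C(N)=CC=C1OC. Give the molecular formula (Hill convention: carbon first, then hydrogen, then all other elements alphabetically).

Walk through each heavy atom and fill implicit hydrogens from standard valence (C 4, N 3, O 2, S 2, halogen 1):
  atom 1: O, bond orders sum to 1 (valence 2) → 1 H
  atom 2: C, bond orders sum to 4 (valence 4) → 0 H
  atom 3: O, bond orders sum to 2 (valence 2) → 0 H
  atom 4: C, bond orders sum to 4 (valence 4) → 0 H
  atom 5: C, bond orders sum to 4 (valence 4) → 0 H
  atom 6: N, bond orders sum to 1 (valence 3) → 2 H
  atom 7: C, bond orders sum to 4 (valence 4) → 0 H
  atom 8: N, bond orders sum to 1 (valence 3) → 2 H
  atom 9: C, bond orders sum to 3 (valence 4) → 1 H
  atom 10: C, bond orders sum to 3 (valence 4) → 1 H
  atom 11: C, bond orders sum to 4 (valence 4) → 0 H
  atom 12: O, bond orders sum to 2 (valence 2) → 0 H
  atom 13: C, bond orders sum to 1 (valence 4) → 3 H
Totals → C:8, H:10, N:2, O:3.

C8H10N2O3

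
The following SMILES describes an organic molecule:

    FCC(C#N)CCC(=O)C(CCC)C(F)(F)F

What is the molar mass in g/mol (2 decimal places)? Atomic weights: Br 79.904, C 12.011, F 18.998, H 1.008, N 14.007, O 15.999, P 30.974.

First, the molecular formula is C11H15F4NO (counting implicit H from valence).
  C: 11 × 12.011 = 132.121
  F: 4 × 18.998 = 75.992
  H: 15 × 1.008 = 15.120
  N: 1 × 14.007 = 14.007
  O: 1 × 15.999 = 15.999
Sum: 11×12.011 + 4×18.998 + 15×1.008 + 1×14.007 + 1×15.999 = 253.239 → 253.24 g/mol.

253.24 g/mol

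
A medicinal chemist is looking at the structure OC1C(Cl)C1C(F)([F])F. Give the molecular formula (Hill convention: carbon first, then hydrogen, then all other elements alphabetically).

C4H4ClF3O

Walk through each heavy atom and fill implicit hydrogens from standard valence (C 4, N 3, O 2, S 2, halogen 1):
  atom 1: O, bond orders sum to 1 (valence 2) → 1 H
  atom 2: C, bond orders sum to 3 (valence 4) → 1 H
  atom 3: C, bond orders sum to 3 (valence 4) → 1 H
  atom 4: Cl (halogen, monovalent) → 0 H
  atom 5: C, bond orders sum to 3 (valence 4) → 1 H
  atom 6: C, bond orders sum to 4 (valence 4) → 0 H
  atom 7: F (halogen, monovalent) → 0 H
  atom 8: F with explicit H count 0
  atom 9: F (halogen, monovalent) → 0 H
Totals → C:4, H:4, Cl:1, F:3, O:1.
In Hill order: C4H4ClF3O.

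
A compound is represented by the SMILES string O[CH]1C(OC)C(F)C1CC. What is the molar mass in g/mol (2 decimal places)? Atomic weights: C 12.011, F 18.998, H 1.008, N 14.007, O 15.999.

First, the molecular formula is C7H13FO2 (counting implicit H from valence).
  C: 7 × 12.011 = 84.077
  F: 1 × 18.998 = 18.998
  H: 13 × 1.008 = 13.104
  O: 2 × 15.999 = 31.998
Sum: 7×12.011 + 1×18.998 + 13×1.008 + 2×15.999 = 148.177 → 148.18 g/mol.

148.18 g/mol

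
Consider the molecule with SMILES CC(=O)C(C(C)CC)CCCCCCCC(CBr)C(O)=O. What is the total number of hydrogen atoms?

Walk through each heavy atom and fill implicit hydrogens from standard valence (C 4, N 3, O 2, S 2, halogen 1):
  atom 1: C, bond orders sum to 1 (valence 4) → 3 H
  atom 2: C, bond orders sum to 4 (valence 4) → 0 H
  atom 3: O, bond orders sum to 2 (valence 2) → 0 H
  atom 4: C, bond orders sum to 3 (valence 4) → 1 H
  atom 5: C, bond orders sum to 3 (valence 4) → 1 H
  atom 6: C, bond orders sum to 1 (valence 4) → 3 H
  atom 7: C, bond orders sum to 2 (valence 4) → 2 H
  atom 8: C, bond orders sum to 1 (valence 4) → 3 H
  atom 9: C, bond orders sum to 2 (valence 4) → 2 H
  atom 10: C, bond orders sum to 2 (valence 4) → 2 H
  atom 11: C, bond orders sum to 2 (valence 4) → 2 H
  atom 12: C, bond orders sum to 2 (valence 4) → 2 H
  atom 13: C, bond orders sum to 2 (valence 4) → 2 H
  atom 14: C, bond orders sum to 2 (valence 4) → 2 H
  atom 15: C, bond orders sum to 2 (valence 4) → 2 H
  atom 16: C, bond orders sum to 3 (valence 4) → 1 H
  atom 17: C, bond orders sum to 2 (valence 4) → 2 H
  atom 18: Br (halogen, monovalent) → 0 H
  atom 19: C, bond orders sum to 4 (valence 4) → 0 H
  atom 20: O, bond orders sum to 1 (valence 2) → 1 H
  atom 21: O, bond orders sum to 2 (valence 2) → 0 H
Total hydrogens: 31.

31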